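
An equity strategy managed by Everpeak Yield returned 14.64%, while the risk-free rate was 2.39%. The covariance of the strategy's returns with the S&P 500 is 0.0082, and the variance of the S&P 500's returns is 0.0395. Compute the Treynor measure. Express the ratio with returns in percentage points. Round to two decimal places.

β = Cov / Var = 0.0082 / 0.0395 = 0.2076
Treynor = (Rp − Rf) / β = (14.64% − 2.39%) / 0.2076 = 12.25 / 0.2076 = 59.0077

59.01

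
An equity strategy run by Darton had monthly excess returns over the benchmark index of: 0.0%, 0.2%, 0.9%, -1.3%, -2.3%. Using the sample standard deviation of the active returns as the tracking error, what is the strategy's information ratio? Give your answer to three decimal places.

Mean return μ = -2.50 / 5 = -0.5000%
Σ(r − μ)² = 6.5800; sample σ = √(6.5800/4) = 1.2826%
IR = μ / tracking error = -0.5000 / 1.2826 = -0.3898

-0.390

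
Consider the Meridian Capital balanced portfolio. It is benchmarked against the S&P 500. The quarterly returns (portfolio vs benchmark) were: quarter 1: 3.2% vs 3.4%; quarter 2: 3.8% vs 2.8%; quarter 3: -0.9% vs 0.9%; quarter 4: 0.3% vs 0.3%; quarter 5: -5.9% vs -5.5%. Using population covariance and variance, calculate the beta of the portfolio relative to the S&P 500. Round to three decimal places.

r̄p = 0.1000%,  r̄m = 0.3800%
Cov = Σ(rp − r̄p)(rm − r̄m) / 5 = 10.6120
Var(rm) = Σ(rm − r̄m)² / 5 = 9.9656
β = Cov / Var = 10.6120 / 9.9656 = 1.0649

1.065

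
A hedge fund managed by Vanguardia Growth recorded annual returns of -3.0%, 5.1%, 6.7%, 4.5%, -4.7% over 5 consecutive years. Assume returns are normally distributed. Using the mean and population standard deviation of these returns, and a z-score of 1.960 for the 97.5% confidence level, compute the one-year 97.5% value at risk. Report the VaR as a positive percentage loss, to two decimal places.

7.37

r̄ = (-3 + 5.1 + 6.7 + 4.5 − 4.7) / 5 = 1.7200%
Population σ = √[Σ(r − r̄)² / 5] = √[107.4480 / 5] = √21.4896 = 4.6357%
VaR = −(r̄ − z·σ) = −(1.7200 − 1.960 × 4.6357) = −(-7.3660) = 7.3660%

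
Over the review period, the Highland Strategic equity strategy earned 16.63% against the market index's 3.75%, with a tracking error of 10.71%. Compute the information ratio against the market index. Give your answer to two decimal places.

IR = (Rp − Rb) / TE = (16.63% − 3.75%) / 10.71% = 12.88% / 10.71% = 1.2026

1.20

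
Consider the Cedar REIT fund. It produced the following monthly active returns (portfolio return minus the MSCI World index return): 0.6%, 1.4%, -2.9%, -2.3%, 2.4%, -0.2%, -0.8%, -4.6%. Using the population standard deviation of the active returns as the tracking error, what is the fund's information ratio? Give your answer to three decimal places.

-0.365

r̄ = (0.6 + 1.4 − 2.9 − 2.3 + 2.4 − 0.2 − 0.8 − 4.6) / 8 = -6.40 / 8 = -0.8000%
Σ(r − r̄)² = 38.5000; population σ = √(38.5000/8) = 2.1937%
IR = r̄ / tracking error = -0.8000 / 2.1937 = -0.3647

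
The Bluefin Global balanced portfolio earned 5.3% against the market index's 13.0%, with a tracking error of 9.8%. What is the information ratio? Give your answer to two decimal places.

-0.79

IR = (Rp − Rb) / TE = (5.3% − 13.0%) / 9.8% = -7.70% / 9.8% = -0.7857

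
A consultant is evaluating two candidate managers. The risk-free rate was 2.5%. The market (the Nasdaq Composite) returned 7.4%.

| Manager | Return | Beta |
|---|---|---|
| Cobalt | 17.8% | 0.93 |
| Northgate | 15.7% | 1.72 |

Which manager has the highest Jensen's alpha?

Cobalt

Cobalt: α = 17.8% − [2.5% + 0.93 × (7.4% − 2.5%)] = 10.743
Northgate: α = 15.7% − [2.5% + 1.72 × (7.4% − 2.5%)] = 4.772
Highest: Cobalt (10.743).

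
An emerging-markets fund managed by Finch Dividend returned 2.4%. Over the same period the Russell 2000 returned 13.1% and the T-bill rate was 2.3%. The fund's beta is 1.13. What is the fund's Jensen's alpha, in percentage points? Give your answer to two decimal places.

-12.10

CAPM expected return = Rf + β(Rm − Rf) = 2.3% + 1.13 × (13.1% − 2.3%) = 2.3 + 1.13 × 10.80 = 14.5040%
Jensen's α = Rp − E[R] = 2.4% − 14.5040% = -12.1040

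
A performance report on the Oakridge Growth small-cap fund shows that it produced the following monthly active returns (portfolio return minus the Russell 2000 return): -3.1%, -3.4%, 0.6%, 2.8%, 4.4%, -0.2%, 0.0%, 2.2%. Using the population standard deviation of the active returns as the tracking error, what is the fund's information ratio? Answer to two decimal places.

0.16

μ = (-3.1 − 3.4 + 0.6 + 2.8 + 4.4 − 0.2 + 0 + 2.2) / 8 = 0.4125%
Population σ = √[Σ(r − μ)² / 8] = √[52.2488 / 8] = √6.5311 = 2.5556%
IR = μ / tracking error = 0.4125 / 2.5556 = 0.1614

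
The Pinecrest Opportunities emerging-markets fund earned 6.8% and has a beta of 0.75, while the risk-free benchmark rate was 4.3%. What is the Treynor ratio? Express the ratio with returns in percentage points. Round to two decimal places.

Treynor = (Rp − Rf) / β = (6.8% − 4.3%) / 0.75 = 2.50 / 0.75 = 3.3333

3.33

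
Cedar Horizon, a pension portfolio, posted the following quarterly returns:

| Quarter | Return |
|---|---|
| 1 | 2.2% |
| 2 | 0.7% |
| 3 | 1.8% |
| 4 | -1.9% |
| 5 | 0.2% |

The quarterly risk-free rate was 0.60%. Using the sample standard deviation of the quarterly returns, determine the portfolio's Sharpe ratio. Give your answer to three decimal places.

0.000

r̄ = (2.2 + 0.7 + 1.8 − 1.9 + 0.2) / 5 = 0.6000%
Σ(r − r̄)² = (2.2 − 0.6000)² + (0.7 − 0.6000)² + … = 10.4200
sample σ = √(10.4200 / 4) = √2.6050 = 1.6140%
Sharpe = (r̄ − rf) / σ = (0.6000 − 0.6) / 1.6140 = 0.0000 / 1.6140 = 0.0000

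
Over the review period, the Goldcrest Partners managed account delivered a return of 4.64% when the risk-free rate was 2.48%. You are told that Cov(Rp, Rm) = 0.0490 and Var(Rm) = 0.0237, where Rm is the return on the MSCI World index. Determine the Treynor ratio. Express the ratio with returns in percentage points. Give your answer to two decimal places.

1.04

β = Cov / Var = 0.0490 / 0.0237 = 2.0675
Treynor = (Rp − Rf) / β = (4.64% − 2.48%) / 2.0675 = 2.16 / 2.0675 = 1.0447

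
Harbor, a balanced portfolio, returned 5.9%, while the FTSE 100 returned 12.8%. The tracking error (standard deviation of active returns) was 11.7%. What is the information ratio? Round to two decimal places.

IR = (Rp − Rb) / TE = (5.9% − 12.8%) / 11.7% = -6.90% / 11.7% = -0.5897

-0.59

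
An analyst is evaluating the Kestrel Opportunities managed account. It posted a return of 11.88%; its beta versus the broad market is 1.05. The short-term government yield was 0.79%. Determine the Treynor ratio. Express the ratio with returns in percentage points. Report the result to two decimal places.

Treynor = (Rp − Rf) / β = (11.88% − 0.79%) / 1.05 = 11.09 / 1.05 = 10.5619

10.56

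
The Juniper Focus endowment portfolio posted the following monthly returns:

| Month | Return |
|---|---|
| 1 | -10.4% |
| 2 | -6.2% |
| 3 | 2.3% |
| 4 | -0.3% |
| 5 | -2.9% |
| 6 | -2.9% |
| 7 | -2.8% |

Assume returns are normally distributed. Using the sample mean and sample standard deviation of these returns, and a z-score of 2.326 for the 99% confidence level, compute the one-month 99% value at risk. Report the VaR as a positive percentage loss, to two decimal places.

r̄ = (-10.4 − 6.2 + 2.3 − 0.3 − 2.9 − 2.9 − 2.8) / 7 = -23.20 / 7 = -3.3143%
Sample σ = √[Σ(r − r̄)² / 6] = √[99.7486 / 6] = √16.6248 = 4.0774%
VaR = −(r̄ − z·σ) = −(-3.3143 − 2.326 × 4.0774) = −(-12.7983) = 12.7983%

12.80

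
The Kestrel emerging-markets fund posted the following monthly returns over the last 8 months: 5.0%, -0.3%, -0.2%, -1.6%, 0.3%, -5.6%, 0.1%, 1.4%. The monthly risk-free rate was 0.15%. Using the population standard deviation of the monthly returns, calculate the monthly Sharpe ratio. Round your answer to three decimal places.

-0.095

μ = (5 − 0.3 − 0.2 − 1.6 + 0.3 − 5.6 + 0.1 + 1.4) / 8 = -0.90 / 8 = -0.1125%
Population σ = √[Σ(r − μ)² / 8] = √[61.0088 / 8] = √7.6261 = 2.7615%
Sharpe = (μ − rf) / σ = (-0.1125 − 0.15) / 2.7615 = -0.2625 / 2.7615 = -0.0951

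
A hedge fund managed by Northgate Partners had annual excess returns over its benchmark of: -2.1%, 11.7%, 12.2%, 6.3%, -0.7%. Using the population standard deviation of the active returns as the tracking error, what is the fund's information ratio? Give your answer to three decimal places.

0.913

r̄ = (-2.1 + 11.7 + 12.2 + 6.3 − 0.7) / 5 = 5.4800%
Population std dev = √[180.1680 / 5] = 6.0028%
IR = r̄ / tracking error = 5.4800 / 6.0028 = 0.9129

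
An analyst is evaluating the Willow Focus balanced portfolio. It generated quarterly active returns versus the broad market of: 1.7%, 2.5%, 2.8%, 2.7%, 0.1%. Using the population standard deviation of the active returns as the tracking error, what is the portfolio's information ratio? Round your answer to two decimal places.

r̄ = (1.7 + 2.5 + 2.8 + 2.7 + 0.1) / 5 = 9.80 / 5 = 1.9600%
Σ(r − r̄)² = 5.0720; population σ = √(5.0720/5) = 1.0072%
IR = r̄ / tracking error = 1.9600 / 1.0072 = 1.9460

1.95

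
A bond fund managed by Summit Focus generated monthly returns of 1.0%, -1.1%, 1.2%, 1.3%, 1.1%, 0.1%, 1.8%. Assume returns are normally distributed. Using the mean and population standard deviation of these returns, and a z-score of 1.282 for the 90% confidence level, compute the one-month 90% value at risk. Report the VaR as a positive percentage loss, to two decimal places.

μ = (1 − 1.1 + 1.2 + 1.3 + 1.1 + 0.1 + 1.8) / 7 = 0.7714%
Σ(r − μ)² = 5.6343; population σ = √(5.6343/7) = 0.8972%
VaR = −(μ − z·σ) = −(0.7714 − 1.282 × 0.8972) = −(-0.3788) = 0.3788%

0.38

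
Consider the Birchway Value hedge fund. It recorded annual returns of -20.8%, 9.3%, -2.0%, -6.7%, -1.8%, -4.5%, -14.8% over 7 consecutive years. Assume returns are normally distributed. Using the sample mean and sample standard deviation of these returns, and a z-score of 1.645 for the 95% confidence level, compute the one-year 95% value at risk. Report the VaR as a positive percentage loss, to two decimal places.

Mean return μ = -41.30 / 7 = -5.9000%
Σ(r − μ)² = (-20.8 − (-5.9000))² + (9.3 − (-5.9000))² + … = 566.8800
σ = √[566.8800 / 6] = 9.7201%
VaR = −(μ − z·σ) = −(-5.9000 − 1.645 × 9.7201) = −(-21.8896) = 21.8896%

21.89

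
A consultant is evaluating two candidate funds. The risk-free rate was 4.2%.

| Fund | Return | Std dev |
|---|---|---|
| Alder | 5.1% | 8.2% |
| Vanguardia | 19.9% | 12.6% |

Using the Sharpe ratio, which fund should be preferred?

Alder: Sharpe ratio = (5.1% − 4.2%) / 8.2% = 0.110
Vanguardia: Sharpe ratio = (19.9% − 4.2%) / 12.6% = 1.246
Highest: Vanguardia (1.246).

Vanguardia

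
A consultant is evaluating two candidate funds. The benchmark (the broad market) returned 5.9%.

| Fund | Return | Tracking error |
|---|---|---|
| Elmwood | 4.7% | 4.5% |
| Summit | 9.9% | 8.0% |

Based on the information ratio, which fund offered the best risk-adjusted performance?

Elmwood: IR = (4.7% − 5.9%) / 4.5% = -0.267
Summit: IR = (9.9% − 5.9%) / 8.0% = 0.500
Highest: Summit (0.500).

Summit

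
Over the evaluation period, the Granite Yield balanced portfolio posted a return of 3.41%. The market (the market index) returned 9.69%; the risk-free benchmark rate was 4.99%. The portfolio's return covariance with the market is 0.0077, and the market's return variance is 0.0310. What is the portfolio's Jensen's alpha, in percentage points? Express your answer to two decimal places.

β = Cov / Var = 0.0077 / 0.0310 = 0.2484
E[R] = Rf + β(Rm − Rf) = 4.99% + 0.2484 × (9.69% − 4.99%) = 6.1575%
α = Rp − E[R] = 3.41% − 6.1575% = -2.7475

-2.75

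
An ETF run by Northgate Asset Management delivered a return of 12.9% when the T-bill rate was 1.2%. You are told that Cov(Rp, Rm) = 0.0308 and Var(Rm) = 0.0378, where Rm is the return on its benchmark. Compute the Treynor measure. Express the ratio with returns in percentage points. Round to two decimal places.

14.36

β = Cov / Var = 0.0308 / 0.0378 = 0.8148
Treynor = (Rp − Rf) / β = (12.9% − 1.2%) / 0.8148 = 11.70 / 0.8148 = 14.3594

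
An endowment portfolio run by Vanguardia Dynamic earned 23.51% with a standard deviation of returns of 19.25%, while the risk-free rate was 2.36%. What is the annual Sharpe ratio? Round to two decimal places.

Sharpe = (Rp − Rf) / σp = (23.51% − 2.36%) / 19.25% = 21.15% / 19.25% = 1.0987

1.10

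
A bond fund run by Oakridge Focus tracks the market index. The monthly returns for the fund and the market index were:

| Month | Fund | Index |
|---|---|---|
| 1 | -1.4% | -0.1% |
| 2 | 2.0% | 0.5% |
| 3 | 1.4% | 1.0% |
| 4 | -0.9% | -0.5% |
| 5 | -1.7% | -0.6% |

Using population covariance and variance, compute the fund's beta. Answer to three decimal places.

2.185

r̄p = -0.1200%,  r̄m = 0.0600%
Cov = Σ(rp − r̄p)(rm − r̄m) / 5 = 0.8092
Var(rm) = Σ(rm − r̄m)² / 5 = 0.3704
β = Cov / Var = 0.8092 / 0.3704 = 2.1847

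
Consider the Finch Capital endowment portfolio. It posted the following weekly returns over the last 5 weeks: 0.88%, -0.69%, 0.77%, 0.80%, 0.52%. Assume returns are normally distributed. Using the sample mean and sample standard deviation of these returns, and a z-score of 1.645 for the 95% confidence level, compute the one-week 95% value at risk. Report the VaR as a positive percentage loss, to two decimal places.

0.62

r̄ = (0.88 − 0.69 + 0.77 + 0.8 + 0.52) / 5 = 0.4560%
Σ(r − r̄)² = 1.7141; sample σ = √(1.7141/4) = 0.6546%
VaR = −(r̄ − z·σ) = −(0.4560 − 1.645 × 0.6546) = −(-0.6208) = 0.6208%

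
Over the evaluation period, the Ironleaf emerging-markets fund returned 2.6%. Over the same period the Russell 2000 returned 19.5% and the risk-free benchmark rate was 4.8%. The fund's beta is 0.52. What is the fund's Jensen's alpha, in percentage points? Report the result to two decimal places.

-9.84

CAPM expected return = Rf + β(Rm − Rf) = 4.8% + 0.52 × (19.5% − 4.8%) = 4.8 + 0.52 × 14.70 = 12.4440%
Jensen's α = Rp − E[R] = 2.6% − 12.4440% = -9.8440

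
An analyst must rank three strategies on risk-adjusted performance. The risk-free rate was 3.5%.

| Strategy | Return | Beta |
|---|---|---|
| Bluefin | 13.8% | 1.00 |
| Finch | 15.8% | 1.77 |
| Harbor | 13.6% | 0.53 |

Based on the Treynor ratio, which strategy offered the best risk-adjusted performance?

Bluefin: Treynor = (13.8% − 3.5%) / 1.00 = 10.300
Finch: Treynor = (15.8% − 3.5%) / 1.77 = 6.949
Harbor: Treynor = (13.6% − 3.5%) / 0.53 = 19.057
Highest: Harbor (19.057).

Harbor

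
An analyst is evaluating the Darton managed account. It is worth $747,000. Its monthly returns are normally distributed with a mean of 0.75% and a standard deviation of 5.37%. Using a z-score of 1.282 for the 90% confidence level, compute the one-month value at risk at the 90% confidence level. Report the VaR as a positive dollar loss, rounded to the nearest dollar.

Return at the 90% tail: μ − z·σ = 0.75% − 1.282 × 5.37% = 0.75 − 6.88434 = -6.13434%
VaR = −(-6.13434%) × $747,000 = 6.13434% × $747,000 = $45,824

$45,824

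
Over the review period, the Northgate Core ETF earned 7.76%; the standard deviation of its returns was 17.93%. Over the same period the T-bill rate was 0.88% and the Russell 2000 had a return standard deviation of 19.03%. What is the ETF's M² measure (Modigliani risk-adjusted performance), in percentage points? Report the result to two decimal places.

8.18

Sharpe = (Rp − Rf) / σp = (7.76% − 0.88%) / 17.93% = 0.3837
M² = Rf + Sharpe × σm = 0.88% + 0.3837 × 19.03% = 8.1818%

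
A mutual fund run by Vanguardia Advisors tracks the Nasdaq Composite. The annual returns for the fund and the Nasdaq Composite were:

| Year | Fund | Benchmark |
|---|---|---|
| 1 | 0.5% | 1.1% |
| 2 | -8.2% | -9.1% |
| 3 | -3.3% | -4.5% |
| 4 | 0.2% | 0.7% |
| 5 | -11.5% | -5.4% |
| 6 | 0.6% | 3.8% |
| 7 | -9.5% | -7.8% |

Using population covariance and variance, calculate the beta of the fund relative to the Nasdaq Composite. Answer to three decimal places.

r̄p = -4.4571%,  r̄m = -3.0286%
Cov = Σ(rp − r̄p)(rm − r̄m) / 7 = 19.1641
Var(rm) = Σ(rm − r̄m)² / 7 = 20.7135
β = Cov / Var = 19.1641 / 20.7135 = 0.9252

0.925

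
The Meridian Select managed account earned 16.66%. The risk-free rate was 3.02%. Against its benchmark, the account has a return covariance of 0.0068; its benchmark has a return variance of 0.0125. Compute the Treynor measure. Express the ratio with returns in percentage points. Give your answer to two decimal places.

β = Cov / Var = 0.0068 / 0.0125 = 0.5440
Treynor = (Rp − Rf) / β = (16.66% − 3.02%) / 0.5440 = 13.64 / 0.5440 = 25.0735

25.07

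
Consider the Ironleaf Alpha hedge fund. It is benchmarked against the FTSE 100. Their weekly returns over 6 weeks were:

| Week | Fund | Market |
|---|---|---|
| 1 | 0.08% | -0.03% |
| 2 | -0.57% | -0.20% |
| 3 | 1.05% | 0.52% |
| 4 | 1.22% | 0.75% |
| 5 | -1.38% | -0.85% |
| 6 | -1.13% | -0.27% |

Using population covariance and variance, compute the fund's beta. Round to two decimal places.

r̄p = -0.1217%,  r̄m = -0.0133%
Cov = Σ(rp − r̄p)(rm − r̄m) / 6 = 0.5068
Var(rm) = Σ(rm − r̄m)² / 6 = 0.2780
β = Cov / Var = 0.5068 / 0.2780 = 1.8230

1.82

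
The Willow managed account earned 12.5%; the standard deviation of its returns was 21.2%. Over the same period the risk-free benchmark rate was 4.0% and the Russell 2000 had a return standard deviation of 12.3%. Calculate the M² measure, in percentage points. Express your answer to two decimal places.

Sharpe = (Rp − Rf) / σp = (12.5% − 4.0%) / 21.2% = 0.4009
M² = Rf + Sharpe × σm = 4.0% + 0.4009 × 12.3% = 8.9311%

8.93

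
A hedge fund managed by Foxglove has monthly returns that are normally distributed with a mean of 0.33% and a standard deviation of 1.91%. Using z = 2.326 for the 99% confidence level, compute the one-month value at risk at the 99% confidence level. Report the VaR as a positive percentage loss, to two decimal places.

4.11

VaR (as % loss) = −(μ − z·σ) = −(0.33% − 2.326 × 1.91%) = −(-4.11266%) = 4.11266%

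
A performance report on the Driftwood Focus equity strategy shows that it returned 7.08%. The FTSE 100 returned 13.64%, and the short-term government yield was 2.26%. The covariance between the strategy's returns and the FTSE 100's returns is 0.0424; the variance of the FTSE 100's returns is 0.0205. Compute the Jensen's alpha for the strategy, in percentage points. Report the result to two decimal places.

β = Cov / Var = 0.0424 / 0.0205 = 2.0683
E[R] = Rf + β(Rm − Rf) = 2.26% + 2.0683 × (13.64% − 2.26%) = 25.7973%
α = Rp − E[R] = 7.08% − 25.7973% = -18.7173

-18.72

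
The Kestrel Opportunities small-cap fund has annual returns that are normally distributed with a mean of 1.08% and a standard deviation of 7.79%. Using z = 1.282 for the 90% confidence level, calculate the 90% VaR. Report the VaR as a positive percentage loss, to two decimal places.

VaR (as % loss) = −(μ − z·σ) = −(1.08% − 1.282 × 7.79%) = −(-8.90678%) = 8.90678%

8.91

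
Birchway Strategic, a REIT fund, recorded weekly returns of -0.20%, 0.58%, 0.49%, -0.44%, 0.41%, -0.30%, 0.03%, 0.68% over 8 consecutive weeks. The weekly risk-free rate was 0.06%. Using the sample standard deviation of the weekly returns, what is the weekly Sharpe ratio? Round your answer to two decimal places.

r̄ = (-0.2 + 0.58 + 0.49 − 0.44 + 0.41 − 0.3 + 0.03 + 0.68) / 8 = 0.1563%
Σ(r − r̄)² = (-0.2 − 0.1563)² + (0.58 − 0.1563)² + (0.49 − 0.1563)² + … = 1.3362
sample σ = √(1.3362 / 7) = √0.1909 = 0.4369%
Sharpe = (r̄ − rf) / σ = (0.1563 − 0.06) / 0.4369 = 0.0963 / 0.4369 = 0.2204

0.22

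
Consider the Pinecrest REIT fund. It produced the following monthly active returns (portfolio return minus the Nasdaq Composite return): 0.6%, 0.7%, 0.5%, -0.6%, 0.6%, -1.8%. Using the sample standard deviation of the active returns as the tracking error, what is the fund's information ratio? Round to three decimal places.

0.000

r̄ = (0.6 + 0.7 + 0.5 − 0.6 + 0.6 − 1.8) / 6 = -0.00 / 6 = 0.0000%
Sample std dev = √[5.0600 / 5] = 1.0060%
IR = r̄ / tracking error = 0.0000 / 1.0060 = 0.0000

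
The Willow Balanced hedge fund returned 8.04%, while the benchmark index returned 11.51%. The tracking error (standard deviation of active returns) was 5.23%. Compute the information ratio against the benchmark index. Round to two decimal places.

IR = (Rp − Rb) / TE = (8.04% − 11.51%) / 5.23% = -3.47% / 5.23% = -0.6635

-0.66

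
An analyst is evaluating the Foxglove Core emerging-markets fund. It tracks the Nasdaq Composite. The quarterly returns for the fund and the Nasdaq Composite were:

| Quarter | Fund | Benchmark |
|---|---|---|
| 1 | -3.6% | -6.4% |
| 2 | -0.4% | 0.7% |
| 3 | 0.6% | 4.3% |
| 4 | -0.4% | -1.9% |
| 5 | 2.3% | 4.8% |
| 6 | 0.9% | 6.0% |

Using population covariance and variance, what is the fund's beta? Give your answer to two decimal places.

0.38

r̄p = -0.1000%,  r̄m = 1.2500%
Cov = Σ(rp − r̄p)(rm − r̄m) / 6 = 7.2150
Var(rm) = Σ(rm − r̄m)² / 6 = 18.8692
β = Cov / Var = 7.2150 / 18.8692 = 0.3824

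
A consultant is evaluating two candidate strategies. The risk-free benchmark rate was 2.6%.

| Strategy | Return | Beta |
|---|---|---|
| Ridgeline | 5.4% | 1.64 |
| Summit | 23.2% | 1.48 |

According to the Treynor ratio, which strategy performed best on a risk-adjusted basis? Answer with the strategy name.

Ridgeline: Treynor = (5.4% − 2.6%) / 1.64 = 1.707
Summit: Treynor = (23.2% − 2.6%) / 1.48 = 13.919
Highest: Summit (13.919).

Summit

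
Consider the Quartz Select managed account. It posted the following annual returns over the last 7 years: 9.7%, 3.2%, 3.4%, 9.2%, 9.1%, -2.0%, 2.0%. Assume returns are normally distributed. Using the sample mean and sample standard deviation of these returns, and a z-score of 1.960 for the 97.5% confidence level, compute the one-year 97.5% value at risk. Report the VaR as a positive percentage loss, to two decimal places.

3.83

r̄ = (9.7 + 3.2 + 3.4 + 9.2 + 9.1 − 2 + 2) / 7 = 4.9429%
Sample std dev = √[120.3171 / 6] = 4.4780%
VaR = −(r̄ − z·σ) = −(4.9429 − 1.960 × 4.4780) = −(-3.8340) = 3.8340%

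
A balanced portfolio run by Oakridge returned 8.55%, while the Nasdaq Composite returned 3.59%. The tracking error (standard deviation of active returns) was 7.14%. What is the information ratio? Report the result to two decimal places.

IR = (Rp − Rb) / TE = (8.55% − 3.59%) / 7.14% = 4.96% / 7.14% = 0.6947

0.69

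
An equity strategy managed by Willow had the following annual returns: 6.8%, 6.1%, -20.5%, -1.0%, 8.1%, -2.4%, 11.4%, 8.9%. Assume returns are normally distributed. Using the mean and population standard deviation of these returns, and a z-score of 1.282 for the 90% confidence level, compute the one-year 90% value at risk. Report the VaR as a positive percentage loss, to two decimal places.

μ = (6.8 + 6.1 − 20.5 − 1 + 8.1 − 2.4 + 11.4 + 8.9) / 8 = 2.1750%
Σ(r − μ)² = 747.3950; population σ = √(747.3950/8) = 9.6656%
VaR = −(μ − z·σ) = −(2.1750 − 1.282 × 9.6656) = −(-10.2163) = 10.2163%

10.22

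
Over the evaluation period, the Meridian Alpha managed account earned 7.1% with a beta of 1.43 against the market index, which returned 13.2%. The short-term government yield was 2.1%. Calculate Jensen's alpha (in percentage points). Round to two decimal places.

-10.87

CAPM expected return = Rf + β(Rm − Rf) = 2.1% + 1.43 × (13.2% − 2.1%) = 2.1 + 1.43 × 11.10 = 17.9730%
Jensen's α = Rp − E[R] = 7.1% − 17.9730% = -10.8730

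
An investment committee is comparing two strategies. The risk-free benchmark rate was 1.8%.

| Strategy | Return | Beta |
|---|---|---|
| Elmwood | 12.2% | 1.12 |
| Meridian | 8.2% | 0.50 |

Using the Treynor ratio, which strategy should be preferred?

Elmwood: Treynor = (12.2% − 1.8%) / 1.12 = 9.286
Meridian: Treynor = (8.2% − 1.8%) / 0.50 = 12.800
Highest: Meridian (12.800).

Meridian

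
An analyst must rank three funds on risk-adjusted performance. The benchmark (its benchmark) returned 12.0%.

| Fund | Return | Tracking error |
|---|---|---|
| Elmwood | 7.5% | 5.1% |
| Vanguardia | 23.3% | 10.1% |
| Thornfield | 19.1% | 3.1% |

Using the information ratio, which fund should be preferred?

Thornfield

Elmwood: IR = (7.5% − 12.0%) / 5.1% = -0.882
Vanguardia: IR = (23.3% − 12.0%) / 10.1% = 1.119
Thornfield: IR = (19.1% − 12.0%) / 3.1% = 2.290
Highest: Thornfield (2.290).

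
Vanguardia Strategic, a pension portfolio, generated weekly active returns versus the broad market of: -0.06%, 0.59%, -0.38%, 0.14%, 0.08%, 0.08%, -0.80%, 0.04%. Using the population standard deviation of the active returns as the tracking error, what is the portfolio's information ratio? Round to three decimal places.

-0.102

μ = (-0.06 + 0.59 − 0.38 + 0.14 + 0.08 + 0.08 − 0.8 + 0.04) / 8 = -0.0388%
Population σ = √[Σ(r − μ)² / 8] = √[1.1581 / 8] = √0.1448 = 0.3805%
IR = μ / tracking error = -0.0388 / 0.3805 = -0.1020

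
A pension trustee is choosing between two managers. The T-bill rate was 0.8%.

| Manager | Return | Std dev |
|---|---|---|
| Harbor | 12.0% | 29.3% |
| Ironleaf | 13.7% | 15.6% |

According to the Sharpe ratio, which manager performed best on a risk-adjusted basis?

Ironleaf

Harbor: Sharpe ratio = (12.0% − 0.8%) / 29.3% = 0.382
Ironleaf: Sharpe ratio = (13.7% − 0.8%) / 15.6% = 0.827
Highest: Ironleaf (0.827).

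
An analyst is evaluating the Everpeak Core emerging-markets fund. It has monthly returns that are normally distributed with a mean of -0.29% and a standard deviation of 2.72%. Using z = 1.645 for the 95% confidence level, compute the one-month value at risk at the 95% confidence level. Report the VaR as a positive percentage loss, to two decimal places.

4.76

VaR (as % loss) = −(μ − z·σ) = −(-0.29% − 1.645 × 2.72%) = −(-4.7644%) = 4.7644%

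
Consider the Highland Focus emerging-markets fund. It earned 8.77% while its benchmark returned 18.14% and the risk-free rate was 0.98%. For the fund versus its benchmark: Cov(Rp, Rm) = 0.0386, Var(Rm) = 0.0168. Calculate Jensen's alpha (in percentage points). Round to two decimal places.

-31.64

β = Cov / Var = 0.0386 / 0.0168 = 2.2976
E[R] = Rf + β(Rm − Rf) = 0.98% + 2.2976 × (18.14% − 0.98%) = 40.4068%
α = Rp − E[R] = 8.77% − 40.4068% = -31.6368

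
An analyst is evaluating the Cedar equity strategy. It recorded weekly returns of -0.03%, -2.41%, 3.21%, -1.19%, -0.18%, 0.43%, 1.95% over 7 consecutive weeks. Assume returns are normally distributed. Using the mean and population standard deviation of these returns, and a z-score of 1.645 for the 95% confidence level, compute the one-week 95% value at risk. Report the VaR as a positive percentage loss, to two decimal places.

r̄ = (-0.03 − 2.41 + 3.21 − 1.19 − 0.18 + 0.43 + 1.95) / 7 = 0.2543%
Σ(r − r̄)² = (-0.03 − 0.2543)² + (-2.41 − 0.2543)² + (3.21 − 0.2543)² + … = 21.0964
σ = √[21.0964 / 7] = 1.7360%
VaR = −(r̄ − z·σ) = −(0.2543 − 1.645 × 1.7360) = −(-2.6014) = 2.6014%

2.60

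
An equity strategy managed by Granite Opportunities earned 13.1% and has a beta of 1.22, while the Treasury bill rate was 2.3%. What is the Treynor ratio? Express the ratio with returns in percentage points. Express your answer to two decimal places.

Treynor = (Rp − Rf) / β = (13.1% − 2.3%) / 1.22 = 10.80 / 1.22 = 8.8525

8.85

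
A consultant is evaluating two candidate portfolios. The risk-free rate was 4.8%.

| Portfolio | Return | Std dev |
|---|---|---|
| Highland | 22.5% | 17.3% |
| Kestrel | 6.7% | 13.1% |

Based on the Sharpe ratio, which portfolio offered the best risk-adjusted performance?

Highland

Highland: Sharpe ratio = (22.5% − 4.8%) / 17.3% = 1.023
Kestrel: Sharpe ratio = (6.7% − 4.8%) / 13.1% = 0.145
Highest: Highland (1.023).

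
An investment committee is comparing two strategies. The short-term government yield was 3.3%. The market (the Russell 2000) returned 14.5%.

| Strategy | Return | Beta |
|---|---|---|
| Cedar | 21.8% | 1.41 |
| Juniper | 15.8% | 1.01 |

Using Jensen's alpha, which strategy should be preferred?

Cedar: α = 21.8% − [3.3% + 1.41 × (14.5% − 3.3%)] = 2.708
Juniper: α = 15.8% − [3.3% + 1.01 × (14.5% − 3.3%)] = 1.188
Highest: Cedar (2.708).

Cedar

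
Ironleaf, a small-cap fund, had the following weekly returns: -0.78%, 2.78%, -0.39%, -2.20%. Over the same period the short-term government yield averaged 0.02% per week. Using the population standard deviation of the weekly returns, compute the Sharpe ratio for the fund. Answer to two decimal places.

r̄ = (-0.78 + 2.78 − 0.39 − 2.2) / 4 = -0.590 / 4 = -0.1475%
Σ(r − r̄)² = (-0.78 − (-0.1475))² + (2.78 − (-0.1475))² + … = 13.2419
σ = √[13.2419 / 4] = 1.8195%
Sharpe = (r̄ − rf) / σ = (-0.1475 − 0.02) / 1.8195 = -0.1675 / 1.8195 = -0.0921

-0.09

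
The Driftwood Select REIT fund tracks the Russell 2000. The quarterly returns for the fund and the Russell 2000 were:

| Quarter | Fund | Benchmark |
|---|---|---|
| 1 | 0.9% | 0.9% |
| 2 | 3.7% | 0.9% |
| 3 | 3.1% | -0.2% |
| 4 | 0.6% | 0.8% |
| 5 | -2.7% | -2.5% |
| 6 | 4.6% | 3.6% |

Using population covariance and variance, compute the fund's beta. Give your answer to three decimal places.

1.097

r̄p = 1.7000%,  r̄m = 0.5833%
Cov = Σ(rp − r̄p)(rm − r̄m) / 6 = 3.5600
Var(rm) = Σ(rm − r̄m)² / 6 = 3.2447
β = Cov / Var = 3.5600 / 3.2447 = 1.0972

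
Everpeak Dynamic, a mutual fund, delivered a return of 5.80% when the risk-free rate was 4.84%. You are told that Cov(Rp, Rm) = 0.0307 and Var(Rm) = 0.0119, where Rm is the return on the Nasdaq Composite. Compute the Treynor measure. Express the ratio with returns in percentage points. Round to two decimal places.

β = Cov / Var = 0.0307 / 0.0119 = 2.5798
Treynor = (Rp − Rf) / β = (5.80% − 4.84%) / 2.5798 = 0.96 / 2.5798 = 0.3721

0.37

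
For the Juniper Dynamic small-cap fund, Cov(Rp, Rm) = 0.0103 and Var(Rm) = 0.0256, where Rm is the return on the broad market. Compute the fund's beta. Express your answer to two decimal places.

β = Cov(Rp, Rm) / Var(Rm) = 0.0103 / 0.0256 = 0.4023

0.40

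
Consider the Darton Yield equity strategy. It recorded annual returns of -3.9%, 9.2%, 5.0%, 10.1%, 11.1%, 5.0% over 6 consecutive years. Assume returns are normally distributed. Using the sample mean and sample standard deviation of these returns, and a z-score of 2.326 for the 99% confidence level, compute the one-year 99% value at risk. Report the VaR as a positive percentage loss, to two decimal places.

Mean return r̄ = 36.50 / 6 = 6.0833%
Sample σ = √[Σ(r − r̄)² / 5] = √[153.0283 / 5] = √30.6057 = 5.5322%
VaR = −(r̄ − z·σ) = −(6.0833 − 2.326 × 5.5322) = −(-6.7846) = 6.7846%

6.78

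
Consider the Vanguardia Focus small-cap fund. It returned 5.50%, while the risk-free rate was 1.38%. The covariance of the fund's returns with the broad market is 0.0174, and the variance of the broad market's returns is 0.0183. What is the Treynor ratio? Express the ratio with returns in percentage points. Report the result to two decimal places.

β = Cov / Var = 0.0174 / 0.0183 = 0.9508
Treynor = (Rp − Rf) / β = (5.50% − 1.38%) / 0.9508 = 4.12 / 0.9508 = 4.3332

4.33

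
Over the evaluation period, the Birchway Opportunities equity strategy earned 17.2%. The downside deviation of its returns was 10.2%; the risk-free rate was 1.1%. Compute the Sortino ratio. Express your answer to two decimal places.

1.58

Sortino = (Rp − Rf) / σd = (17.2% − 1.1%) / 10.2% = 16.10% / 10.2% = 1.5784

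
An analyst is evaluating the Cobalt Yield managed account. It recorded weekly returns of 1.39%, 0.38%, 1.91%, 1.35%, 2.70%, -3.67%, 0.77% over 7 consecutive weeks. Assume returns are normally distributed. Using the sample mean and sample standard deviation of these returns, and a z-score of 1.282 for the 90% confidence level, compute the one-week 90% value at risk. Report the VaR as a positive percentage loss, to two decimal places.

Mean return μ = 4.830 / 7 = 0.6900%
Σ(r − μ)² = (1.39 − 0.6900)² + (0.38 − 0.6900)² + … = 25.5662
sample σ = √(25.5662 / 6) = √4.2610 = 2.0642%
VaR = −(μ − z·σ) = −(0.6900 − 1.282 × 2.0642) = −(-1.9563) = 1.9563%

1.96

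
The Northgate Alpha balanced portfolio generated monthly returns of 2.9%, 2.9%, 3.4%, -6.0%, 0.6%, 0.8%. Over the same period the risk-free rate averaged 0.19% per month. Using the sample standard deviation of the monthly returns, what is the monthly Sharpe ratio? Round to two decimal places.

Mean return r̄ = 4.60 / 6 = 0.7667%
Sample std dev = √[61.8533 / 5] = 3.5172%
Sharpe = (r̄ − rf) / σ = (0.7667 − 0.19) / 3.5172 = 0.5767 / 3.5172 = 0.1640

0.16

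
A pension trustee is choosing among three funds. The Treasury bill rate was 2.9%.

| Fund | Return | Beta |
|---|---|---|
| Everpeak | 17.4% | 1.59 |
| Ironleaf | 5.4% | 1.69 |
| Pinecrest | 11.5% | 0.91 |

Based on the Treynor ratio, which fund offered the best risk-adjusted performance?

Everpeak: Treynor = (17.4% − 2.9%) / 1.59 = 9.119
Ironleaf: Treynor = (5.4% − 2.9%) / 1.69 = 1.479
Pinecrest: Treynor = (11.5% − 2.9%) / 0.91 = 9.451
Highest: Pinecrest (9.451).

Pinecrest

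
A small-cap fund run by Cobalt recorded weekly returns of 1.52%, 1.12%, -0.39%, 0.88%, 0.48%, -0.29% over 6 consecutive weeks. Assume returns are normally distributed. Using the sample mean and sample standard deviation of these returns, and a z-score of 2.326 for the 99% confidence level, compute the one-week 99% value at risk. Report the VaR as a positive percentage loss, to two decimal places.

μ = (1.52 + 1.12 − 0.39 + 0.88 + 0.48 − 0.29) / 6 = 0.5533%
Sample σ = √[Σ(r − μ)² / 5] = √[2.9687 / 5] = √0.5937 = 0.7705%
VaR = −(μ − z·σ) = −(0.5533 − 2.326 × 0.7705) = −(-1.2389) = 1.2389%

1.24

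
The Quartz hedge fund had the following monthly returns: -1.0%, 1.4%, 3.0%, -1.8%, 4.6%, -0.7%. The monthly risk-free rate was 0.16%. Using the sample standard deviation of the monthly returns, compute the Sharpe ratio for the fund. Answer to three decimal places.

0.300

r̄ = (-1 + 1.4 + 3 − 1.8 + 4.6 − 0.7) / 6 = 0.9167%
Σ(r − r̄)² = (-1 − 0.9167)² + (1.4 − 0.9167)² + … = 31.8083
sample σ = √(31.8083 / 5) = √6.3617 = 2.5222%
Sharpe = (r̄ − rf) / σ = (0.9167 − 0.16) / 2.5222 = 0.7567 / 2.5222 = 0.3000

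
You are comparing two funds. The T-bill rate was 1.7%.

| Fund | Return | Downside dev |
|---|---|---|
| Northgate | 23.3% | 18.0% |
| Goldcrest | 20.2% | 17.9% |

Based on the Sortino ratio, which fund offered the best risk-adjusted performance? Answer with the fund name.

Northgate: Sortino ratio = (23.3% − 1.7%) / 18.0% = 1.200
Goldcrest: Sortino ratio = (20.2% − 1.7%) / 17.9% = 1.034
Highest: Northgate (1.200).

Northgate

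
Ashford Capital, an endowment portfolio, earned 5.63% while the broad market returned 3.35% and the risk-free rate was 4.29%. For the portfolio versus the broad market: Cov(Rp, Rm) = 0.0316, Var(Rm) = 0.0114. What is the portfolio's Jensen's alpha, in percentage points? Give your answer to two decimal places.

β = Cov / Var = 0.0316 / 0.0114 = 2.7719
E[R] = Rf + β(Rm − Rf) = 4.29% + 2.7719 × (3.35% − 4.29%) = 1.6844%
α = Rp − E[R] = 5.63% − 1.6844% = 3.9456

3.95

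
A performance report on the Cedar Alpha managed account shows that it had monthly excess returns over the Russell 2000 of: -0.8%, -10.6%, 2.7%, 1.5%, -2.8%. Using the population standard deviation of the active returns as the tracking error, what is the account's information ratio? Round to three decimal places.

Mean return r̄ = -10.00 / 5 = -2.0000%
Σ(r − r̄)² = (-0.8 − (-2.0000))² + (-10.6 − (-2.0000))² + … = 110.3800
σ = √[110.3800 / 5] = 4.6985%
IR = r̄ / tracking error = -2.0000 / 4.6985 = -0.4257

-0.426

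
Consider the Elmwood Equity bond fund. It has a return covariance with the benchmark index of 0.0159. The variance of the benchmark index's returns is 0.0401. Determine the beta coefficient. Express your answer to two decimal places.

β = Cov(Rp, Rm) / Var(Rm) = 0.0159 / 0.0401 = 0.3965

0.40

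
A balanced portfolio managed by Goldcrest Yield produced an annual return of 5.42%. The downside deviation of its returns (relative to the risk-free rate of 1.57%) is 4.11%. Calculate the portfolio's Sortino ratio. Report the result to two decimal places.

Sortino = (Rp − Rf) / σd = (5.42% − 1.57%) / 4.11% = 3.85% / 4.11% = 0.9367

0.94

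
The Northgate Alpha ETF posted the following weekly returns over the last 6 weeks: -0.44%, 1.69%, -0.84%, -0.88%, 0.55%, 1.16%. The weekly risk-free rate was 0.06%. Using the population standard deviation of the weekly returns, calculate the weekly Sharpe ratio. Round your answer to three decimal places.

0.148

r̄ = (-0.44 + 1.69 − 0.84 − 0.88 + 0.55 + 1.16) / 6 = 0.2067%
Σ(r − r̄)² = 5.9215; population σ = √(5.9215/6) = 0.9934%
Sharpe = (r̄ − rf) / σ = (0.2067 − 0.06) / 0.9934 = 0.1467 / 0.9934 = 0.1477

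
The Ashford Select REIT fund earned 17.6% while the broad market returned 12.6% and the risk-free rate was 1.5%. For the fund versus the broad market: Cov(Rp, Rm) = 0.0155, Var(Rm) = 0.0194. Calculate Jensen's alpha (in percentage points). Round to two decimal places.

7.23

β = Cov / Var = 0.0155 / 0.0194 = 0.7990
E[R] = Rf + β(Rm − Rf) = 1.5% + 0.7990 × (12.6% − 1.5%) = 10.3689%
α = Rp − E[R] = 17.6% − 10.3689% = 7.2311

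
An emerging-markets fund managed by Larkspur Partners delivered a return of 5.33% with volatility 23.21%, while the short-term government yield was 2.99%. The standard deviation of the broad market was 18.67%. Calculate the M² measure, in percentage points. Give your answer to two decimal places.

Sharpe = (Rp − Rf) / σp = (5.33% − 2.99%) / 23.21% = 0.1008
M² = Rf + Sharpe × σm = 2.99% + 0.1008 × 18.67% = 4.8719%

4.87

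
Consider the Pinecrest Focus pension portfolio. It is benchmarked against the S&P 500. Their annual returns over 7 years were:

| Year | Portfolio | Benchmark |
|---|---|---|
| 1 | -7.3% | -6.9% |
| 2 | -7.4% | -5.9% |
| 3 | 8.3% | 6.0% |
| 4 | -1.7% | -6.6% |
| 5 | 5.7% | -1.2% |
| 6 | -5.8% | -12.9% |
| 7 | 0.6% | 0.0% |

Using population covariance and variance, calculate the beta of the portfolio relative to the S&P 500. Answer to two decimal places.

0.87

r̄p = -1.0857%,  r̄m = -3.9286%
Cov = Σ(rp − r̄p)(rm − r̄m) / 7 = 27.5961
Var(rm) = Σ(rm − r̄m)² / 7 = 31.6849
β = Cov / Var = 27.5961 / 31.6849 = 0.8710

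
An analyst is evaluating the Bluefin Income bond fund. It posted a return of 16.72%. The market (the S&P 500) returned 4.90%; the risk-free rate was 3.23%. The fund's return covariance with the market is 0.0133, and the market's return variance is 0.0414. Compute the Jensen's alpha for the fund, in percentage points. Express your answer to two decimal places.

12.95

β = Cov / Var = 0.0133 / 0.0414 = 0.3213
E[R] = Rf + β(Rm − Rf) = 3.23% + 0.3213 × (4.90% − 3.23%) = 3.7666%
α = Rp − E[R] = 16.72% − 3.7666% = 12.9534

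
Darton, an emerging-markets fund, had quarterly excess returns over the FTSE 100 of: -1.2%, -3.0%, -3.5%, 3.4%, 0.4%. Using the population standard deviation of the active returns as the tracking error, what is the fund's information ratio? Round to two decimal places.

r̄ = (-1.2 − 3 − 3.5 + 3.4 + 0.4) / 5 = -3.90 / 5 = -0.7800%
Σ(r − r̄)² = 31.3680; population σ = √(31.3680/5) = 2.5047%
IR = r̄ / tracking error = -0.7800 / 2.5047 = -0.3114

-0.31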